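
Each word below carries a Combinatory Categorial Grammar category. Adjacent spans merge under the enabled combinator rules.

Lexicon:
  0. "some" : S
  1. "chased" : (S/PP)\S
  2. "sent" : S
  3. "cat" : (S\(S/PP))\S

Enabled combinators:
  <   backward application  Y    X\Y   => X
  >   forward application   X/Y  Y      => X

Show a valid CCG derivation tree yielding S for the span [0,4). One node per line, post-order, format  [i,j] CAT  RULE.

[0,4] S   <
  [0,2] S/PP   <
    [0,1] "some" : S
    [1,2] "chased" : (S/PP)\S
  [2,4] S\(S/PP)   <
    [2,3] "sent" : S
    [3,4] "cat" : (S\(S/PP))\S

[0,1] S  lex  "some"
[1,2] (S/PP)\S  lex  "chased"
[0,2] S/PP  <  k=1
[2,3] S  lex  "sent"
[3,4] (S\(S/PP))\S  lex  "cat"
[2,4] S\(S/PP)  <  k=3
[0,4] S  <  k=2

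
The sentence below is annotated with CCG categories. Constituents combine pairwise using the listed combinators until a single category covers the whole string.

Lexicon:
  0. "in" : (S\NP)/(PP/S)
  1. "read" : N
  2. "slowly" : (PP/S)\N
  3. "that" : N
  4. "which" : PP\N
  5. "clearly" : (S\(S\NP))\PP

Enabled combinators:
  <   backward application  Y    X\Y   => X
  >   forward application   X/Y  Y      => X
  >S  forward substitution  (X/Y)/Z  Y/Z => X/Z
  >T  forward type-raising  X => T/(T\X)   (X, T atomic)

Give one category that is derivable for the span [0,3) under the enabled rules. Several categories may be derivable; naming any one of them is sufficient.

[0,6] S   <
  [0,3] S\NP   >
    [0,1] "in" : (S\NP)/(PP/S)
    [1,3] PP/S   <
      [1,2] "read" : N
      [2,3] "slowly" : (PP/S)\N
  [3,6] S\(S\NP)   <
    [3,5] PP   >
      [3,4] PP/(PP\N)   >T
        [3,4] "that" : N
      [4,5] "which" : PP\N
    [5,6] "clearly" : (S\(S\NP))\PP

S\NP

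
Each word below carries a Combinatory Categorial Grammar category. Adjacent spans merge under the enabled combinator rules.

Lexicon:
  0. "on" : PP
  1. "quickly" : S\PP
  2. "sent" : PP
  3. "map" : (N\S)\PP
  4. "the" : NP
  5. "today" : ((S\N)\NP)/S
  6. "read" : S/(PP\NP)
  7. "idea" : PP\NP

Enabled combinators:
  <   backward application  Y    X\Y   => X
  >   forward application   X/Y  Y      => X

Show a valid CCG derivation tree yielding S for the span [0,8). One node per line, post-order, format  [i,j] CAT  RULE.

[0,1] PP  lex  "on"
[1,2] S\PP  lex  "quickly"
[0,2] S  <  k=1
[2,3] PP  lex  "sent"
[3,4] (N\S)\PP  lex  "map"
[2,4] N\S  <  k=3
[0,4] N  <  k=2
[4,5] NP  lex  "the"
[5,6] ((S\N)\NP)/S  lex  "today"
[6,7] S/(PP\NP)  lex  "read"
[7,8] PP\NP  lex  "idea"
[6,8] S  >  k=7
[5,8] (S\N)\NP  >  k=6
[4,8] S\N  <  k=5
[0,8] S  <  k=4

[0,8] S   <
  [0,4] N   <
    [0,2] S   <
      [0,1] "on" : PP
      [1,2] "quickly" : S\PP
    [2,4] N\S   <
      [2,3] "sent" : PP
      [3,4] "map" : (N\S)\PP
  [4,8] S\N   <
    [4,5] "the" : NP
    [5,8] (S\N)\NP   >
      [5,6] "today" : ((S\N)\NP)/S
      [6,8] S   >
        [6,7] "read" : S/(PP\NP)
        [7,8] "idea" : PP\NP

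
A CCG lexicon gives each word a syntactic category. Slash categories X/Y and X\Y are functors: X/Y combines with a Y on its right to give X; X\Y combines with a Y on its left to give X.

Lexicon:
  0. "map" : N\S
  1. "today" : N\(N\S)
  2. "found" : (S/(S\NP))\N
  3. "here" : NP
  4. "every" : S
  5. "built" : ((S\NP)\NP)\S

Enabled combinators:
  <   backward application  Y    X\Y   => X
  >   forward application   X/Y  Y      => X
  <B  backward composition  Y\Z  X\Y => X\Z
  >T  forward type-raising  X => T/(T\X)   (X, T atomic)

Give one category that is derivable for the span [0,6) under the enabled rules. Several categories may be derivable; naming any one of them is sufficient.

[0,6] S   >
  [0,3] S/(S\NP)   <
    [0,2] N   <
      [0,1] "map" : N\S
      [1,2] "today" : N\(N\S)
    [2,3] "found" : (S/(S\NP))\N
  [3,6] S\NP   <
    [3,4] "here" : NP
    [4,6] (S\NP)\NP   <
      [4,5] "every" : S
      [5,6] "built" : ((S\NP)\NP)\S

S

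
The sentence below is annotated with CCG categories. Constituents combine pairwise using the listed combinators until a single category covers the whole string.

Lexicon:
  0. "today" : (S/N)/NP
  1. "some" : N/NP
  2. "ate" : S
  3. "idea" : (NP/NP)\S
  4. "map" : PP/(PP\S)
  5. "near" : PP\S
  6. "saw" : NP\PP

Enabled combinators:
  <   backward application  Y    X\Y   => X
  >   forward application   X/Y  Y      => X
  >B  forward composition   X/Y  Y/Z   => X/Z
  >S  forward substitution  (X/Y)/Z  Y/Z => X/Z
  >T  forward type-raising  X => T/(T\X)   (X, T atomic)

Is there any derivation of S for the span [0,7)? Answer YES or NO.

YES

[0,7] S   >
  [0,4] S/NP   >B
    [0,2] S/NP   >S
      [0,1] "today" : (S/N)/NP
      [1,2] "some" : N/NP
    [2,4] NP/NP   <
      [2,3] "ate" : S
      [3,4] "idea" : (NP/NP)\S
  [4,7] NP   <
    [4,6] PP   >
      [4,5] "map" : PP/(PP\S)
      [5,6] "near" : PP\S
    [6,7] "saw" : NP\PP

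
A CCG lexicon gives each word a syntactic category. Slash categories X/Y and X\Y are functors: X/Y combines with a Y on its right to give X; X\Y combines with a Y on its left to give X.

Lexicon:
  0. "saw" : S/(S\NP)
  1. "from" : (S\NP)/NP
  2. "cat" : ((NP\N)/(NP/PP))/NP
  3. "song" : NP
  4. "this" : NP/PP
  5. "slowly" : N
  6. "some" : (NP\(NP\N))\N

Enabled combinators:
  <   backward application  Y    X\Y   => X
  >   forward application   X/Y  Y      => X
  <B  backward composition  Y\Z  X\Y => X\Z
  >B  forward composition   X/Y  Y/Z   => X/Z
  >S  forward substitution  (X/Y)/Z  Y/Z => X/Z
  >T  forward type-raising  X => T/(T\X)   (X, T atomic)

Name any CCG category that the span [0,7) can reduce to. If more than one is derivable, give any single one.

[0,7] S   >
  [0,2] S/NP   >B
    [0,1] "saw" : S/(S\NP)
    [1,2] "from" : (S\NP)/NP
  [2,7] NP   <
    [2,5] NP\N   >
      [2,4] (NP\N)/(NP/PP)   >
        [2,3] "cat" : ((NP\N)/(NP/PP))/NP
        [3,4] "song" : NP
      [4,5] "this" : NP/PP
    [5,7] NP\(NP\N)   <
      [5,6] "slowly" : N
      [6,7] "some" : (NP\(NP\N))\N

S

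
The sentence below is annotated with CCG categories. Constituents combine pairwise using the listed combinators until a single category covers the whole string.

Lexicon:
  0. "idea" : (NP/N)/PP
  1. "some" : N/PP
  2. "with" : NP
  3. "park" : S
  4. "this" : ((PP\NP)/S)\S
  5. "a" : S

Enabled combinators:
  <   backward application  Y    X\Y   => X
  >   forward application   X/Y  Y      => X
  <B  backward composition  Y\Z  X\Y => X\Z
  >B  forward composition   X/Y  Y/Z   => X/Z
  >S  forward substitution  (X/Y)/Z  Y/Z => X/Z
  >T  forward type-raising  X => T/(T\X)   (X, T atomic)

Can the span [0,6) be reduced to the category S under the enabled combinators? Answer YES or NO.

(NP/N)/PP N/PP NP S ((PP\NP)/S)\S S
CKY chart[0,6] = {(NP/N)/(PP\N), N/(N\NP), NP, NP/(NP\NP), NP/(PP\PP), NP/(S\S), PP/(PP\NP), S/(S\NP)}; S ∉ chart

NO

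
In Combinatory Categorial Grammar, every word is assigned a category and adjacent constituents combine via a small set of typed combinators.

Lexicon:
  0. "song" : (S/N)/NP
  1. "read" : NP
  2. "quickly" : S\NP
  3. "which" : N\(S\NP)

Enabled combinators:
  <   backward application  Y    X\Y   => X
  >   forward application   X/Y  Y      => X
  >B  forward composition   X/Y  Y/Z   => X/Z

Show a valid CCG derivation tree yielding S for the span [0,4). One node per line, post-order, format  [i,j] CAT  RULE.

[0,4] S   >
  [0,2] S/N   >
    [0,1] "song" : (S/N)/NP
    [1,2] "read" : NP
  [2,4] N   <
    [2,3] "quickly" : S\NP
    [3,4] "which" : N\(S\NP)

[0,1] (S/N)/NP  lex  "song"
[1,2] NP  lex  "read"
[0,2] S/N  >  k=1
[2,3] S\NP  lex  "quickly"
[3,4] N\(S\NP)  lex  "which"
[2,4] N  <  k=3
[0,4] S  >  k=2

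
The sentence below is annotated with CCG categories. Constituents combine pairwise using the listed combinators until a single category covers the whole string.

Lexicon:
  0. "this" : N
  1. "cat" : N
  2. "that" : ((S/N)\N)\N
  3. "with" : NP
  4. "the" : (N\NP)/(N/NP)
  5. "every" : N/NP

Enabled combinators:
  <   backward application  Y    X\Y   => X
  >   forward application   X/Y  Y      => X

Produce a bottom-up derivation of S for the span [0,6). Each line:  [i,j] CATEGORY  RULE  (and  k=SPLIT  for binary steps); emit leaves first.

[0,1] N  lex  "this"
[1,2] N  lex  "cat"
[2,3] ((S/N)\N)\N  lex  "that"
[1,3] (S/N)\N  <  k=2
[0,3] S/N  <  k=1
[3,4] NP  lex  "with"
[4,5] (N\NP)/(N/NP)  lex  "the"
[5,6] N/NP  lex  "every"
[4,6] N\NP  >  k=5
[3,6] N  <  k=4
[0,6] S  >  k=3

[0,6] S   >
  [0,3] S/N   <
    [0,1] "this" : N
    [1,3] (S/N)\N   <
      [1,2] "cat" : N
      [2,3] "that" : ((S/N)\N)\N
  [3,6] N   <
    [3,4] "with" : NP
    [4,6] N\NP   >
      [4,5] "the" : (N\NP)/(N/NP)
      [5,6] "every" : N/NP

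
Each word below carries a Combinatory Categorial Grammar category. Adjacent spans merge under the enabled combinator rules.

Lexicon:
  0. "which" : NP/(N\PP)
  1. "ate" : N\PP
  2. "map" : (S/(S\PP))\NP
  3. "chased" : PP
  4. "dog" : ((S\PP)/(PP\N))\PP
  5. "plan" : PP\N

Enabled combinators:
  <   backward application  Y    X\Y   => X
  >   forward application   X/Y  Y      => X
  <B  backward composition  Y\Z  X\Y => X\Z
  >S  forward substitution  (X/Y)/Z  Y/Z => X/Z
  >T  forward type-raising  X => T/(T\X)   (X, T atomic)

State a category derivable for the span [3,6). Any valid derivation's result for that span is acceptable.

[0,6] S   >
  [0,3] S/(S\PP)   <
    [0,2] NP   >
      [0,1] "which" : NP/(N\PP)
      [1,2] "ate" : N\PP
    [2,3] "map" : (S/(S\PP))\NP
  [3,6] S\PP   >
    [3,5] (S\PP)/(PP\N)   <
      [3,4] "chased" : PP
      [4,5] "dog" : ((S\PP)/(PP\N))\PP
    [5,6] "plan" : PP\N

S\PP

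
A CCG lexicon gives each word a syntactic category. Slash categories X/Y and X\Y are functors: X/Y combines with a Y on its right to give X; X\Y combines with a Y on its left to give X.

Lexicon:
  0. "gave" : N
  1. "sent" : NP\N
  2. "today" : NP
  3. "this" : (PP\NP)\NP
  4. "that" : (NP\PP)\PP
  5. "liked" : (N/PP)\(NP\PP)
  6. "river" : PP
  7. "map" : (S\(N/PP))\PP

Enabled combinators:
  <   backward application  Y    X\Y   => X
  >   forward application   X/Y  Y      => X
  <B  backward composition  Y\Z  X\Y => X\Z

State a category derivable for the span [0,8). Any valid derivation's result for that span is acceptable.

S

[0,8] S   <
  [0,6] N/PP   <
    [0,5] NP\PP   <
      [0,4] PP   <
        [0,2] NP   <
          [0,1] "gave" : N
          [1,2] "sent" : NP\N
        [2,4] PP\NP   <
          [2,3] "today" : NP
          [3,4] "this" : (PP\NP)\NP
      [4,5] "that" : (NP\PP)\PP
    [5,6] "liked" : (N/PP)\(NP\PP)
  [6,8] S\(N/PP)   <
    [6,7] "river" : PP
    [7,8] "map" : (S\(N/PP))\PP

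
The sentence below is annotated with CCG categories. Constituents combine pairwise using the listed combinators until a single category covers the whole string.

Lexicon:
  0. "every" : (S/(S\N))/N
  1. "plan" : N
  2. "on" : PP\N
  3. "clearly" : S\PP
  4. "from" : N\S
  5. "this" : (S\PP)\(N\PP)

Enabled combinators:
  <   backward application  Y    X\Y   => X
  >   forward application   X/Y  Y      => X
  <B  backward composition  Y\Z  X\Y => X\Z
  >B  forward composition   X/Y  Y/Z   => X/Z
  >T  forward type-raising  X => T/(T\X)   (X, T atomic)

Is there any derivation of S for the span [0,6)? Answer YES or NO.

YES

[0,6] S   >
  [0,2] S/(S\N)   >
    [0,1] "every" : (S/(S\N))/N
    [1,2] "plan" : N
  [2,6] S\N   <B
    [2,3] "on" : PP\N
    [3,6] S\PP   <
      [3,5] N\PP   <B
        [3,4] "clearly" : S\PP
        [4,5] "from" : N\S
      [5,6] "this" : (S\PP)\(N\PP)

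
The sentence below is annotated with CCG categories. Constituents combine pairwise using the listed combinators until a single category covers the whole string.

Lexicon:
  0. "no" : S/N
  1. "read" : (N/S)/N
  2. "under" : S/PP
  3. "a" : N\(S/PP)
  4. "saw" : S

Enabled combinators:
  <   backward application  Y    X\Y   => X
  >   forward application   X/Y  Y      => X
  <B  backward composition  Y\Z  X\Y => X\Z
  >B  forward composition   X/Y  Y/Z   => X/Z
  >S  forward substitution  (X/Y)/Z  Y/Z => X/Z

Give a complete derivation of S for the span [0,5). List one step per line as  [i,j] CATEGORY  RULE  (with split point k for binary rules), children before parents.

[0,5] S   >
  [0,1] "no" : S/N
  [1,5] N   >
    [1,4] N/S   >
      [1,2] "read" : (N/S)/N
      [2,4] N   <
        [2,3] "under" : S/PP
        [3,4] "a" : N\(S/PP)
    [4,5] "saw" : S

[0,1] S/N  lex  "no"
[1,2] (N/S)/N  lex  "read"
[2,3] S/PP  lex  "under"
[3,4] N\(S/PP)  lex  "a"
[2,4] N  <  k=3
[1,4] N/S  >  k=2
[4,5] S  lex  "saw"
[1,5] N  >  k=4
[0,5] S  >  k=1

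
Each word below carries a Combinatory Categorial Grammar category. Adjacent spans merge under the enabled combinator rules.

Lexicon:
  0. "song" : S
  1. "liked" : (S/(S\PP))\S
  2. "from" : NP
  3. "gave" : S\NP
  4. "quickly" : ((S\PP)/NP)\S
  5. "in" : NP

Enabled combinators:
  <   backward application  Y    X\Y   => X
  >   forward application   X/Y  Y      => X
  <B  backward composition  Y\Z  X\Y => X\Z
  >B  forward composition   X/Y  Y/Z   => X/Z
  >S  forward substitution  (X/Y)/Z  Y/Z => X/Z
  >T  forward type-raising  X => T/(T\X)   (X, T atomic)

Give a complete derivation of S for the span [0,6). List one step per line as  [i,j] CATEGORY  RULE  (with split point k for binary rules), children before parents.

[0,1] S  lex  "song"
[1,2] (S/(S\PP))\S  lex  "liked"
[0,2] S/(S\PP)  <  k=1
[2,3] NP  lex  "from"
[2,3] S/(S\NP)  >T
[3,4] S\NP  lex  "gave"
[2,4] S  >  k=3
[4,5] ((S\PP)/NP)\S  lex  "quickly"
[2,5] (S\PP)/NP  <  k=4
[5,6] NP  lex  "in"
[2,6] S\PP  >  k=5
[0,6] S  >  k=2

[0,6] S   >
  [0,2] S/(S\PP)   <
    [0,1] "song" : S
    [1,2] "liked" : (S/(S\PP))\S
  [2,6] S\PP   >
    [2,5] (S\PP)/NP   <
      [2,4] S   >
        [2,3] S/(S\NP)   >T
          [2,3] "from" : NP
        [3,4] "gave" : S\NP
      [4,5] "quickly" : ((S\PP)/NP)\S
    [5,6] "in" : NP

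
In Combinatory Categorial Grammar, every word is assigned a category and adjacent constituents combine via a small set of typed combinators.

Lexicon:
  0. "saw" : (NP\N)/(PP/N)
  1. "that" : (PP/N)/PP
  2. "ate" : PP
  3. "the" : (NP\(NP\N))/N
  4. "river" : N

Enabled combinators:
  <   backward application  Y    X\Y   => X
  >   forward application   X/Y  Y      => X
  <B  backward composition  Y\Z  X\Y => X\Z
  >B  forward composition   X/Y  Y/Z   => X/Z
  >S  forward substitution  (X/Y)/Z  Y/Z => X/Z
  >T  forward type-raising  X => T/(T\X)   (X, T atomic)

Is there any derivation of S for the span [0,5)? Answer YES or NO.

NO

(NP\N)/(PP/N) (PP/N)/PP PP (NP\(NP\N))/N N
CKY chart[0,5] = {N/(N\NP), NP, NP/(NP\NP), PP/(PP\NP), S/(S\NP)}; S ∉ chart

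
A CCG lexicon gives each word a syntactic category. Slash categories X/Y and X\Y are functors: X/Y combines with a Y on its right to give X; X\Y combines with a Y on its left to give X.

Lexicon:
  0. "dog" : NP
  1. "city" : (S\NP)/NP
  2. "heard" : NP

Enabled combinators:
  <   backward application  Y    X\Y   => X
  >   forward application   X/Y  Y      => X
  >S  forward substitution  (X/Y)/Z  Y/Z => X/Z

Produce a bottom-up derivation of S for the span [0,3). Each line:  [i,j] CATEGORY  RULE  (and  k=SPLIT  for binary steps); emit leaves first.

[0,3] S   <
  [0,1] "dog" : NP
  [1,3] S\NP   >
    [1,2] "city" : (S\NP)/NP
    [2,3] "heard" : NP

[0,1] NP  lex  "dog"
[1,2] (S\NP)/NP  lex  "city"
[2,3] NP  lex  "heard"
[1,3] S\NP  >  k=2
[0,3] S  <  k=1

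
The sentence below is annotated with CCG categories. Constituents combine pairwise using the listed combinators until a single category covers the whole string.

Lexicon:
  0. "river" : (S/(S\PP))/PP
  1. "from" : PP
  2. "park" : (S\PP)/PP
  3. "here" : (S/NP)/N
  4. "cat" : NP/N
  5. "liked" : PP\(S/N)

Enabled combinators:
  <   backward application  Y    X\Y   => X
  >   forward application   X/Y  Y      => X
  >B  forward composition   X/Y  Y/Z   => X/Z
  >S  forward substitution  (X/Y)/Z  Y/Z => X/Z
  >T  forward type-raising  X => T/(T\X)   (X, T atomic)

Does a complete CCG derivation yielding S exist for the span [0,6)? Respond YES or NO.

YES

[0,6] S   >
  [0,2] S/(S\PP)   >
    [0,1] "river" : (S/(S\PP))/PP
    [1,2] "from" : PP
  [2,6] S\PP   >
    [2,3] "park" : (S\PP)/PP
    [3,6] PP   <
      [3,5] S/N   >S
        [3,4] "here" : (S/NP)/N
        [4,5] "cat" : NP/N
      [5,6] "liked" : PP\(S/N)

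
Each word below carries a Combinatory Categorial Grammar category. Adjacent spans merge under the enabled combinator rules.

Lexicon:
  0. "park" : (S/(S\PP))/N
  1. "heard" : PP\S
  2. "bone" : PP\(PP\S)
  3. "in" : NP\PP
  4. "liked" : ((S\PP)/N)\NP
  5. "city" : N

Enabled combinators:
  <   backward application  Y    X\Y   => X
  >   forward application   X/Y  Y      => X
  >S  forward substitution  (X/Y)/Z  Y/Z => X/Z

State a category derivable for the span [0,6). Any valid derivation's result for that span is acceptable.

S

[0,6] S   >
  [0,5] S/N   >S
    [0,1] "park" : (S/(S\PP))/N
    [1,5] (S\PP)/N   <
      [1,4] NP   <
        [1,3] PP   <
          [1,2] "heard" : PP\S
          [2,3] "bone" : PP\(PP\S)
        [3,4] "in" : NP\PP
      [4,5] "liked" : ((S\PP)/N)\NP
  [5,6] "city" : N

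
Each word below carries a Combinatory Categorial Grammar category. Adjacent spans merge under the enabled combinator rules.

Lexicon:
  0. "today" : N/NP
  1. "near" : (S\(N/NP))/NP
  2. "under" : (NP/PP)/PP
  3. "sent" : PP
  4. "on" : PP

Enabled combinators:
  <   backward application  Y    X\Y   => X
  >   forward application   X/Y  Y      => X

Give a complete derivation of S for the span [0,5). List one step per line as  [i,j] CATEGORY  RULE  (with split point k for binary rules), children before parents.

[0,5] S   <
  [0,1] "today" : N/NP
  [1,5] S\(N/NP)   >
    [1,2] "near" : (S\(N/NP))/NP
    [2,5] NP   >
      [2,4] NP/PP   >
        [2,3] "under" : (NP/PP)/PP
        [3,4] "sent" : PP
      [4,5] "on" : PP

[0,1] N/NP  lex  "today"
[1,2] (S\(N/NP))/NP  lex  "near"
[2,3] (NP/PP)/PP  lex  "under"
[3,4] PP  lex  "sent"
[2,4] NP/PP  >  k=3
[4,5] PP  lex  "on"
[2,5] NP  >  k=4
[1,5] S\(N/NP)  >  k=2
[0,5] S  <  k=1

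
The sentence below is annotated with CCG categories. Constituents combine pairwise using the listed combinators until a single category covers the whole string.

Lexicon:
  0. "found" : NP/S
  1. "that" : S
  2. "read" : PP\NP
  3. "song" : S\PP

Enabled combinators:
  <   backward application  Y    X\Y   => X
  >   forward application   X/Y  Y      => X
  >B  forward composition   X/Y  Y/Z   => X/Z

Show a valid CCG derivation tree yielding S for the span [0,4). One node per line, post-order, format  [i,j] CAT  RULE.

[0,4] S   <
  [0,3] PP   <
    [0,2] NP   >
      [0,1] "found" : NP/S
      [1,2] "that" : S
    [2,3] "read" : PP\NP
  [3,4] "song" : S\PP

[0,1] NP/S  lex  "found"
[1,2] S  lex  "that"
[0,2] NP  >  k=1
[2,3] PP\NP  lex  "read"
[0,3] PP  <  k=2
[3,4] S\PP  lex  "song"
[0,4] S  <  k=3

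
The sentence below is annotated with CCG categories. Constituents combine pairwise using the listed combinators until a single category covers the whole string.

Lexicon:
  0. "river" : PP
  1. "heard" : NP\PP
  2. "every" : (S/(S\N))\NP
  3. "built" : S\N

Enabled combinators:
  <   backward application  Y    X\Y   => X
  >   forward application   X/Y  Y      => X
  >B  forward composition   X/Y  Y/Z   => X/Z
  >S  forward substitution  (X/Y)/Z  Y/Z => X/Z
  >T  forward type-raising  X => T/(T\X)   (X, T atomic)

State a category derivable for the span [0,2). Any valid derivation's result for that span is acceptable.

NP

[0,4] S   >
  [0,3] S/(S\N)   <
    [0,2] NP   <
      [0,1] "river" : PP
      [1,2] "heard" : NP\PP
    [2,3] "every" : (S/(S\N))\NP
  [3,4] "built" : S\N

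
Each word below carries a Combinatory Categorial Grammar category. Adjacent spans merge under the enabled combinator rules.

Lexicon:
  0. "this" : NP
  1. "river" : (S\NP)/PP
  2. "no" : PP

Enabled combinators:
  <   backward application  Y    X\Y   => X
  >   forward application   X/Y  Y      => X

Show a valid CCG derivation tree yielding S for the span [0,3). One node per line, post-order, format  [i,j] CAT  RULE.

[0,3] S   <
  [0,1] "this" : NP
  [1,3] S\NP   >
    [1,2] "river" : (S\NP)/PP
    [2,3] "no" : PP

[0,1] NP  lex  "this"
[1,2] (S\NP)/PP  lex  "river"
[2,3] PP  lex  "no"
[1,3] S\NP  >  k=2
[0,3] S  <  k=1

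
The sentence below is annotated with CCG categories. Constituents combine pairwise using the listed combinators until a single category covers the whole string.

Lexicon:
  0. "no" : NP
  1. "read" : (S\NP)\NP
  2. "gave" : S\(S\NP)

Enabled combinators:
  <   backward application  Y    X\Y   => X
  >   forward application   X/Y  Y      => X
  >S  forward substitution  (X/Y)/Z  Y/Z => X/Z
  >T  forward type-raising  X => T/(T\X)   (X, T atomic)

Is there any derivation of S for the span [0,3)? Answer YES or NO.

[0,3] S   <
  [0,2] S\NP   <
    [0,1] "no" : NP
    [1,2] "read" : (S\NP)\NP
  [2,3] "gave" : S\(S\NP)

YES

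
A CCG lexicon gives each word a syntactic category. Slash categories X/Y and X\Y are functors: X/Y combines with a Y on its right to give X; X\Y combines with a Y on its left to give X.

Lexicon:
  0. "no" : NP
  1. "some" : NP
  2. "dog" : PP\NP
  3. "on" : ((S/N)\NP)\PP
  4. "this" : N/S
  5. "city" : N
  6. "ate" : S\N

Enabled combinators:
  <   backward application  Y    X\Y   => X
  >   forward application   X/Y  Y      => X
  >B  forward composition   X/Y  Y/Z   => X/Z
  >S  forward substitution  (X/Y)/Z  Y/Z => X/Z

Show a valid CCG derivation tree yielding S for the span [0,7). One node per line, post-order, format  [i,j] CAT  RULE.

[0,1] NP  lex  "no"
[1,2] NP  lex  "some"
[2,3] PP\NP  lex  "dog"
[1,3] PP  <  k=2
[3,4] ((S/N)\NP)\PP  lex  "on"
[1,4] (S/N)\NP  <  k=3
[0,4] S/N  <  k=1
[4,5] N/S  lex  "this"
[5,6] N  lex  "city"
[6,7] S\N  lex  "ate"
[5,7] S  <  k=6
[4,7] N  >  k=5
[0,7] S  >  k=4

[0,7] S   >
  [0,4] S/N   <
    [0,1] "no" : NP
    [1,4] (S/N)\NP   <
      [1,3] PP   <
        [1,2] "some" : NP
        [2,3] "dog" : PP\NP
      [3,4] "on" : ((S/N)\NP)\PP
  [4,7] N   >
    [4,5] "this" : N/S
    [5,7] S   <
      [5,6] "city" : N
      [6,7] "ate" : S\N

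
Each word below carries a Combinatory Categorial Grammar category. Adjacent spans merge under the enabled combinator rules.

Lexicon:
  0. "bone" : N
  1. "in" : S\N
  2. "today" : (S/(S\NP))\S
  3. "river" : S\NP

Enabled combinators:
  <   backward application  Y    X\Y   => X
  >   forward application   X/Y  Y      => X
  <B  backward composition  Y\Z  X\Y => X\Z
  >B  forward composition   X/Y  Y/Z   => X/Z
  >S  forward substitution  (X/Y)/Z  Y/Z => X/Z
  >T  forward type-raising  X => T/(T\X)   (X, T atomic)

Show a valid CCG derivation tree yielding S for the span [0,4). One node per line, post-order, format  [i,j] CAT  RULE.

[0,1] N  lex  "bone"
[1,2] S\N  lex  "in"
[0,2] S  <  k=1
[2,3] (S/(S\NP))\S  lex  "today"
[0,3] S/(S\NP)  <  k=2
[3,4] S\NP  lex  "river"
[0,4] S  >  k=3

[0,4] S   >
  [0,3] S/(S\NP)   <
    [0,2] S   <
      [0,1] "bone" : N
      [1,2] "in" : S\N
    [2,3] "today" : (S/(S\NP))\S
  [3,4] "river" : S\NP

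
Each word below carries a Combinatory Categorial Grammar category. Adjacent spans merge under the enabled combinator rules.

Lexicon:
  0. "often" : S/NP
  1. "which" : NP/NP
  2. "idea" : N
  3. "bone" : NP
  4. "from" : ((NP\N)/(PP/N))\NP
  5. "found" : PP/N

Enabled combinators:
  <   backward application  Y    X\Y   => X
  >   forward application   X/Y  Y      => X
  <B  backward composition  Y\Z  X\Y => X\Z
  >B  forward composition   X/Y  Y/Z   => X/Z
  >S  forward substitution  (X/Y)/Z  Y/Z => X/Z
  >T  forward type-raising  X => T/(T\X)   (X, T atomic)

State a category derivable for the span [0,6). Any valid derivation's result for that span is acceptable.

[0,6] S   >
  [0,2] S/NP   >B
    [0,1] "often" : S/NP
    [1,2] "which" : NP/NP
  [2,6] NP   <
    [2,3] "idea" : N
    [3,6] NP\N   >
      [3,5] (NP\N)/(PP/N)   <
        [3,4] "bone" : NP
        [4,5] "from" : ((NP\N)/(PP/N))\NP
      [5,6] "found" : PP/N

S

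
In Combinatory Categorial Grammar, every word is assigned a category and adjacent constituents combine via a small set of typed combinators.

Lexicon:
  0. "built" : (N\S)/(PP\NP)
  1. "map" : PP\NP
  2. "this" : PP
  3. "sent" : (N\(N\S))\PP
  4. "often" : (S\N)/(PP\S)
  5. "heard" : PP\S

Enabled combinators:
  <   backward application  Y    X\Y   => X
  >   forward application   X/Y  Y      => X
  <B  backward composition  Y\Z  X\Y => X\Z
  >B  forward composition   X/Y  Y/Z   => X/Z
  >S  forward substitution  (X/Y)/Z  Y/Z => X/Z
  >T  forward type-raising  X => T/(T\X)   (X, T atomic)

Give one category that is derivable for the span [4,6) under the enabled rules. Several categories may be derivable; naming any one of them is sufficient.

S\N

[0,6] S   <
  [0,4] N   <
    [0,2] N\S   >
      [0,1] "built" : (N\S)/(PP\NP)
      [1,2] "map" : PP\NP
    [2,4] N\(N\S)   <
      [2,3] "this" : PP
      [3,4] "sent" : (N\(N\S))\PP
  [4,6] S\N   >
    [4,5] "often" : (S\N)/(PP\S)
    [5,6] "heard" : PP\S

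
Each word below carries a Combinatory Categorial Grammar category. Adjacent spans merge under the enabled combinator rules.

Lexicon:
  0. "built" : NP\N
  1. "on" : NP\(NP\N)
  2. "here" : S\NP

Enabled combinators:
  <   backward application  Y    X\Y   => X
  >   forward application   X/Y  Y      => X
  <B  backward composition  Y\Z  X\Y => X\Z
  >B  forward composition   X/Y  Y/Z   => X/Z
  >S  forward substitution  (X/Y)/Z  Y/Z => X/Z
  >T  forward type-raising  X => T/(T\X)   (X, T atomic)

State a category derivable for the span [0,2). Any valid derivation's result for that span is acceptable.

NP

[0,3] S   <
  [0,2] NP   <
    [0,1] "built" : NP\N
    [1,2] "on" : NP\(NP\N)
  [2,3] "here" : S\NP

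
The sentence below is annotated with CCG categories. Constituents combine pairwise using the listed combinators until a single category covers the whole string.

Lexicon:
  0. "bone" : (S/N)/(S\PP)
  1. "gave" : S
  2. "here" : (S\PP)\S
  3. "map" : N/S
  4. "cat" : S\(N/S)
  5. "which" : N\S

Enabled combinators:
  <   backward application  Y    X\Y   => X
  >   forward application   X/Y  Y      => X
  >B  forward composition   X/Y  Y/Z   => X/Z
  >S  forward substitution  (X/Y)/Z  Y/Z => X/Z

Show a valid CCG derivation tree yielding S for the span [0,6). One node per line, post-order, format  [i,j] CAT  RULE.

[0,1] (S/N)/(S\PP)  lex  "bone"
[1,2] S  lex  "gave"
[2,3] (S\PP)\S  lex  "here"
[1,3] S\PP  <  k=2
[0,3] S/N  >  k=1
[3,4] N/S  lex  "map"
[4,5] S\(N/S)  lex  "cat"
[3,5] S  <  k=4
[5,6] N\S  lex  "which"
[3,6] N  <  k=5
[0,6] S  >  k=3

[0,6] S   >
  [0,3] S/N   >
    [0,1] "bone" : (S/N)/(S\PP)
    [1,3] S\PP   <
      [1,2] "gave" : S
      [2,3] "here" : (S\PP)\S
  [3,6] N   <
    [3,5] S   <
      [3,4] "map" : N/S
      [4,5] "cat" : S\(N/S)
    [5,6] "which" : N\S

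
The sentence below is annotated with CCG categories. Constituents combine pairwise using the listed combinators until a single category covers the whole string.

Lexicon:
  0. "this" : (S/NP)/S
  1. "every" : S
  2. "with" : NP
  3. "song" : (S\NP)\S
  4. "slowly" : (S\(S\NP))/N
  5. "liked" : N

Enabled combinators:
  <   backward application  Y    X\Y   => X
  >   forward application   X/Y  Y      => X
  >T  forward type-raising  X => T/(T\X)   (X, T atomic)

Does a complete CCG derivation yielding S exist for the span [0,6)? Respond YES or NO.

YES

[0,6] S   <
  [0,4] S\NP   <
    [0,3] S   >
      [0,2] S/NP   >
        [0,1] "this" : (S/NP)/S
        [1,2] "every" : S
      [2,3] "with" : NP
    [3,4] "song" : (S\NP)\S
  [4,6] S\(S\NP)   >
    [4,5] "slowly" : (S\(S\NP))/N
    [5,6] "liked" : N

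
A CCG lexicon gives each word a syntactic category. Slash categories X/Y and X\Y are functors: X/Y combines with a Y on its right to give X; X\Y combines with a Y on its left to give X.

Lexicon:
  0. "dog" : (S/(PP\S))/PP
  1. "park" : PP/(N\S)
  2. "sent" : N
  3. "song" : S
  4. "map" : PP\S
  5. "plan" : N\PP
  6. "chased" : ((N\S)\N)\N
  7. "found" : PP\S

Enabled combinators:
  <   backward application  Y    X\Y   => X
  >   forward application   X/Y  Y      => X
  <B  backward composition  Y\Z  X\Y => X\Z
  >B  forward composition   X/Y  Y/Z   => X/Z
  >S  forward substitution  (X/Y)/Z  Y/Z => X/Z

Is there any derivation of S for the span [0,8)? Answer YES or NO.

[0,8] S   >
  [0,7] S/(PP\S)   >
    [0,1] "dog" : (S/(PP\S))/PP
    [1,7] PP   >
      [1,2] "park" : PP/(N\S)
      [2,7] N\S   <
        [2,3] "sent" : N
        [3,7] (N\S)\N   <
          [3,6] N   <
            [3,5] PP   <
              [3,4] "song" : S
              [4,5] "map" : PP\S
            [5,6] "plan" : N\PP
          [6,7] "chased" : ((N\S)\N)\N
  [7,8] "found" : PP\S

YES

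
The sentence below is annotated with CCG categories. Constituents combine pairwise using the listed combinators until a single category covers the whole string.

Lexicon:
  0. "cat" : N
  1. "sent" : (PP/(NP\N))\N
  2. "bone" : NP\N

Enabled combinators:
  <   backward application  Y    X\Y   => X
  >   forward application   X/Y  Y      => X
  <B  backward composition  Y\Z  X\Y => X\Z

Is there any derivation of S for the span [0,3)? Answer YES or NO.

N (PP/(NP\N))\N NP\N
CKY chart[0,3] = {PP}; S ∉ chart

NO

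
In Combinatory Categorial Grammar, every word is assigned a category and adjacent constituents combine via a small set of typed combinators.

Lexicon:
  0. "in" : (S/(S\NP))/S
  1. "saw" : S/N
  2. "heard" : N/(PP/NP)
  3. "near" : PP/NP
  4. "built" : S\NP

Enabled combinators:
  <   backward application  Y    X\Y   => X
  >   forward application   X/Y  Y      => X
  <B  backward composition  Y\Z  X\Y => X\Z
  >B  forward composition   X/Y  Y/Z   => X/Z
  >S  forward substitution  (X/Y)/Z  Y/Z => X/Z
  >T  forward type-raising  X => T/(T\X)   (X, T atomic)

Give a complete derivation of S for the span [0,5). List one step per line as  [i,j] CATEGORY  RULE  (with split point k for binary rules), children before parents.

[0,5] S   >
  [0,4] S/(S\NP)   >
    [0,1] "in" : (S/(S\NP))/S
    [1,4] S   >
      [1,2] "saw" : S/N
      [2,4] N   >
        [2,3] "heard" : N/(PP/NP)
        [3,4] "near" : PP/NP
  [4,5] "built" : S\NP

[0,1] (S/(S\NP))/S  lex  "in"
[1,2] S/N  lex  "saw"
[2,3] N/(PP/NP)  lex  "heard"
[3,4] PP/NP  lex  "near"
[2,4] N  >  k=3
[1,4] S  >  k=2
[0,4] S/(S\NP)  >  k=1
[4,5] S\NP  lex  "built"
[0,5] S  >  k=4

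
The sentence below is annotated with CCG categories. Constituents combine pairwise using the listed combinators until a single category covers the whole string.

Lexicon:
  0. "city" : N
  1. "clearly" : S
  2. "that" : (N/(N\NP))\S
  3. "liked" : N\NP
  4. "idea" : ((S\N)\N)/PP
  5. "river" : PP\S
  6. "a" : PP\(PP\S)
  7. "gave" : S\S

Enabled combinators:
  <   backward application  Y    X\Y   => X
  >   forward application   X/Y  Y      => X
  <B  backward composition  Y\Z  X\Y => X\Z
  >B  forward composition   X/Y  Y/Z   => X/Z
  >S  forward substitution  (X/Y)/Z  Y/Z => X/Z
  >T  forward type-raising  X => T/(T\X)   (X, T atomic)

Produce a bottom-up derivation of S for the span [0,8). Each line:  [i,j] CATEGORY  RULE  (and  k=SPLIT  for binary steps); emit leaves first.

[0,8] S   <
  [0,1] "city" : N
  [1,8] S\N   <B
    [1,7] S\N   <
      [1,4] N   >
        [1,3] N/(N\NP)   <
          [1,2] "clearly" : S
          [2,3] "that" : (N/(N\NP))\S
        [3,4] "liked" : N\NP
      [4,7] (S\N)\N   >
        [4,5] "idea" : ((S\N)\N)/PP
        [5,7] PP   <
          [5,6] "river" : PP\S
          [6,7] "a" : PP\(PP\S)
    [7,8] "gave" : S\S

[0,1] N  lex  "city"
[1,2] S  lex  "clearly"
[2,3] (N/(N\NP))\S  lex  "that"
[1,3] N/(N\NP)  <  k=2
[3,4] N\NP  lex  "liked"
[1,4] N  >  k=3
[4,5] ((S\N)\N)/PP  lex  "idea"
[5,6] PP\S  lex  "river"
[6,7] PP\(PP\S)  lex  "a"
[5,7] PP  <  k=6
[4,7] (S\N)\N  >  k=5
[1,7] S\N  <  k=4
[7,8] S\S  lex  "gave"
[1,8] S\N  <B  k=7
[0,8] S  <  k=1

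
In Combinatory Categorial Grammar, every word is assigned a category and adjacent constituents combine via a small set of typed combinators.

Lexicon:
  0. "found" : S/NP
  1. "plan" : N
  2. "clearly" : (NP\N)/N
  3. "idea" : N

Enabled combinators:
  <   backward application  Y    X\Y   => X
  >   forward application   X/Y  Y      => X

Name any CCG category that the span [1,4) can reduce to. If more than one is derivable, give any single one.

NP

[0,4] S   >
  [0,1] "found" : S/NP
  [1,4] NP   <
    [1,2] "plan" : N
    [2,4] NP\N   >
      [2,3] "clearly" : (NP\N)/N
      [3,4] "idea" : N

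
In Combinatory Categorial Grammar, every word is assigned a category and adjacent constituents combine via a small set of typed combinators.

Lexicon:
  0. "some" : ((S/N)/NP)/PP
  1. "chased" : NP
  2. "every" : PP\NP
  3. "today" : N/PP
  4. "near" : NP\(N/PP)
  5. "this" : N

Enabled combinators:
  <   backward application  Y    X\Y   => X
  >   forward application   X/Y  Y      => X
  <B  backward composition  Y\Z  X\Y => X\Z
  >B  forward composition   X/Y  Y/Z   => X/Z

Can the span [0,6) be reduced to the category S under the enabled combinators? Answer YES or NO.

YES

[0,6] S   >
  [0,5] S/N   >
    [0,3] (S/N)/NP   >
      [0,1] "some" : ((S/N)/NP)/PP
      [1,3] PP   <
        [1,2] "chased" : NP
        [2,3] "every" : PP\NP
    [3,5] NP   <
      [3,4] "today" : N/PP
      [4,5] "near" : NP\(N/PP)
  [5,6] "this" : N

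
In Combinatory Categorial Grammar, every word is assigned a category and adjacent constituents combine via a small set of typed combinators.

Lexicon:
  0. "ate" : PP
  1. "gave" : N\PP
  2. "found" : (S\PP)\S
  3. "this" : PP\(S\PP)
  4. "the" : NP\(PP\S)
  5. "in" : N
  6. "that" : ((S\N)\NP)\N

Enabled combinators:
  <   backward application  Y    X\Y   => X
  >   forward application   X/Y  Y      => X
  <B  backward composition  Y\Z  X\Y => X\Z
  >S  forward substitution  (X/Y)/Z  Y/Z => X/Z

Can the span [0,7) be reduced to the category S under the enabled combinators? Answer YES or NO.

[0,7] S   <
  [0,2] N   <
    [0,1] "ate" : PP
    [1,2] "gave" : N\PP
  [2,7] S\N   <
    [2,5] NP   <
      [2,4] PP\S   <B
        [2,3] "found" : (S\PP)\S
        [3,4] "this" : PP\(S\PP)
      [4,5] "the" : NP\(PP\S)
    [5,7] (S\N)\NP   <
      [5,6] "in" : N
      [6,7] "that" : ((S\N)\NP)\N

YES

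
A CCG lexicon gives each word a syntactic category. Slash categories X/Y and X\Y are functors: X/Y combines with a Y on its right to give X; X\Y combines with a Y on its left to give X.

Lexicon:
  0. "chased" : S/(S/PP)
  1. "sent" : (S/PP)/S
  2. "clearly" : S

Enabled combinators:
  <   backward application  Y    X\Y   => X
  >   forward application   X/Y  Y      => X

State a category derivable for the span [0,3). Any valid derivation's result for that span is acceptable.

[0,3] S   >
  [0,1] "chased" : S/(S/PP)
  [1,3] S/PP   >
    [1,2] "sent" : (S/PP)/S
    [2,3] "clearly" : S

S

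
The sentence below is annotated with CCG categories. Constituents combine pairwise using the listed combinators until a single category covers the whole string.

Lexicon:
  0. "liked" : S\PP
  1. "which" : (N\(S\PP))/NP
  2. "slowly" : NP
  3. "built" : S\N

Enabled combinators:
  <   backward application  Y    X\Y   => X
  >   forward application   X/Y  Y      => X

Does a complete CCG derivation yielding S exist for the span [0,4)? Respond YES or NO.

YES

[0,4] S   <
  [0,3] N   <
    [0,1] "liked" : S\PP
    [1,3] N\(S\PP)   >
      [1,2] "which" : (N\(S\PP))/NP
      [2,3] "slowly" : NP
  [3,4] "built" : S\N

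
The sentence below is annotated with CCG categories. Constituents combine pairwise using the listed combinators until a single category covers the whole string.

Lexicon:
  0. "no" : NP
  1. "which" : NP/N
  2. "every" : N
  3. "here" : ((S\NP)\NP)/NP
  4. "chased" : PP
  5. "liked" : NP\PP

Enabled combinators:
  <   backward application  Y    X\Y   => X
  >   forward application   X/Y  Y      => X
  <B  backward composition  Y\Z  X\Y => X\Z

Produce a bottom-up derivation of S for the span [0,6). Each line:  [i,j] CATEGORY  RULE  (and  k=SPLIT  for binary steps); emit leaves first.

[0,1] NP  lex  "no"
[1,2] NP/N  lex  "which"
[2,3] N  lex  "every"
[1,3] NP  >  k=2
[3,4] ((S\NP)\NP)/NP  lex  "here"
[4,5] PP  lex  "chased"
[5,6] NP\PP  lex  "liked"
[4,6] NP  <  k=5
[3,6] (S\NP)\NP  >  k=4
[1,6] S\NP  <  k=3
[0,6] S  <  k=1

[0,6] S   <
  [0,1] "no" : NP
  [1,6] S\NP   <
    [1,3] NP   >
      [1,2] "which" : NP/N
      [2,3] "every" : N
    [3,6] (S\NP)\NP   >
      [3,4] "here" : ((S\NP)\NP)/NP
      [4,6] NP   <
        [4,5] "chased" : PP
        [5,6] "liked" : NP\PP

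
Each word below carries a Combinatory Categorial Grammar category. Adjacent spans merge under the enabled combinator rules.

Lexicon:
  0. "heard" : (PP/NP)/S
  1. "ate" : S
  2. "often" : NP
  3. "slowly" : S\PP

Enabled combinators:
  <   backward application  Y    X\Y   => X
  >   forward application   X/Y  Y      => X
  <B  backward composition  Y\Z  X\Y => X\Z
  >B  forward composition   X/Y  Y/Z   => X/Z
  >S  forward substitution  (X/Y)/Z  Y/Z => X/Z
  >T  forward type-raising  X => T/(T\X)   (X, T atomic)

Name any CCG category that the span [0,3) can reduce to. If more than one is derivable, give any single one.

PP

[0,4] S   <
  [0,3] PP   >
    [0,2] PP/NP   >
      [0,1] "heard" : (PP/NP)/S
      [1,2] "ate" : S
    [2,3] "often" : NP
  [3,4] "slowly" : S\PP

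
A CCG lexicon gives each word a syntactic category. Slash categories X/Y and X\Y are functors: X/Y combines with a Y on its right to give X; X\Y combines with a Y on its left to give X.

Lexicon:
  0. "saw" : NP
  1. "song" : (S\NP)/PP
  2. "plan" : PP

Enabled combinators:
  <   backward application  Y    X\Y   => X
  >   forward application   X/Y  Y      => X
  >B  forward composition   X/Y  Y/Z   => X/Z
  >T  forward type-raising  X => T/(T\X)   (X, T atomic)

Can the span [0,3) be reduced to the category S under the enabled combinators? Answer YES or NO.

YES

[0,3] S   <
  [0,1] "saw" : NP
  [1,3] S\NP   >
    [1,2] "song" : (S\NP)/PP
    [2,3] "plan" : PP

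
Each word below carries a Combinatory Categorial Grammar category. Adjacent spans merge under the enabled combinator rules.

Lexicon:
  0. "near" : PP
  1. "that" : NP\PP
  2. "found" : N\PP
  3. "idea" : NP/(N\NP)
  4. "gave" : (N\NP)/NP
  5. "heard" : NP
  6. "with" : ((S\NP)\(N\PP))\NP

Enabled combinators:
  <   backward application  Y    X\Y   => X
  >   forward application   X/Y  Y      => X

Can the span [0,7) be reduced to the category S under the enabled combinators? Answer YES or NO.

YES

[0,7] S   <
  [0,2] NP   <
    [0,1] "near" : PP
    [1,2] "that" : NP\PP
  [2,7] S\NP   <
    [2,3] "found" : N\PP
    [3,7] (S\NP)\(N\PP)   <
      [3,6] NP   >
        [3,4] "idea" : NP/(N\NP)
        [4,6] N\NP   >
          [4,5] "gave" : (N\NP)/NP
          [5,6] "heard" : NP
      [6,7] "with" : ((S\NP)\(N\PP))\NP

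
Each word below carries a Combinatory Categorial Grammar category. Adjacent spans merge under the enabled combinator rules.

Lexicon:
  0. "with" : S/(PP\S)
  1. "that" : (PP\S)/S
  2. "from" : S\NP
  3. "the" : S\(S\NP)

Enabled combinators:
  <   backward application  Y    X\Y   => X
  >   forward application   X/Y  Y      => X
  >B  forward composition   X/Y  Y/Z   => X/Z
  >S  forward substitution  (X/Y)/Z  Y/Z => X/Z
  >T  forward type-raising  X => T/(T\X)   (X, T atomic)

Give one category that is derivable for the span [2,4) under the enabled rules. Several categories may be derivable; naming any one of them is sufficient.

[0,4] S   >
  [0,1] "with" : S/(PP\S)
  [1,4] PP\S   >
    [1,2] "that" : (PP\S)/S
    [2,4] S   <
      [2,3] "from" : S\NP
      [3,4] "the" : S\(S\NP)

S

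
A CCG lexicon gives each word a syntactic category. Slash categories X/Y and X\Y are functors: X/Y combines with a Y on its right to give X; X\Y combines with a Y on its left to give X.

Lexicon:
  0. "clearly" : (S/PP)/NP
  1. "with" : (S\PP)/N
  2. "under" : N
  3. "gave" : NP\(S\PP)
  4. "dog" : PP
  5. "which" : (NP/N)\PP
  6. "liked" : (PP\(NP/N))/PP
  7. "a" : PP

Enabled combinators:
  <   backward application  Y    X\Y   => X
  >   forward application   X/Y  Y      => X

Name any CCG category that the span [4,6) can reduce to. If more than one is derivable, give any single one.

NP/N

[0,8] S   >
  [0,4] S/PP   >
    [0,1] "clearly" : (S/PP)/NP
    [1,4] NP   <
      [1,3] S\PP   >
        [1,2] "with" : (S\PP)/N
        [2,3] "under" : N
      [3,4] "gave" : NP\(S\PP)
  [4,8] PP   <
    [4,6] NP/N   <
      [4,5] "dog" : PP
      [5,6] "which" : (NP/N)\PP
    [6,8] PP\(NP/N)   >
      [6,7] "liked" : (PP\(NP/N))/PP
      [7,8] "a" : PP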